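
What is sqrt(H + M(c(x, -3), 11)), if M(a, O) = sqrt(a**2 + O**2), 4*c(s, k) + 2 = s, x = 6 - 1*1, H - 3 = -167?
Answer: sqrt(-656 + sqrt(1945))/2 ≈ 12.368*I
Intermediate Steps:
H = -164 (H = 3 - 167 = -164)
x = 5 (x = 6 - 1 = 5)
c(s, k) = -1/2 + s/4
M(a, O) = sqrt(O**2 + a**2)
sqrt(H + M(c(x, -3), 11)) = sqrt(-164 + sqrt(11**2 + (-1/2 + (1/4)*5)**2)) = sqrt(-164 + sqrt(121 + (-1/2 + 5/4)**2)) = sqrt(-164 + sqrt(121 + (3/4)**2)) = sqrt(-164 + sqrt(121 + 9/16)) = sqrt(-164 + sqrt(1945/16)) = sqrt(-164 + sqrt(1945)/4)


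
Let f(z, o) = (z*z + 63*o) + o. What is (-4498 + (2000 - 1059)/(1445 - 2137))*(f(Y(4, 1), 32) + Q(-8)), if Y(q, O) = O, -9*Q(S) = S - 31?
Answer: -4794877780/519 ≈ -9.2387e+6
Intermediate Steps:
Q(S) = 31/9 - S/9 (Q(S) = -(S - 31)/9 = -(-31 + S)/9 = 31/9 - S/9)
f(z, o) = z² + 64*o (f(z, o) = (z² + 63*o) + o = z² + 64*o)
(-4498 + (2000 - 1059)/(1445 - 2137))*(f(Y(4, 1), 32) + Q(-8)) = (-4498 + (2000 - 1059)/(1445 - 2137))*((1² + 64*32) + (31/9 - ⅑*(-8))) = (-4498 + 941/(-692))*((1 + 2048) + (31/9 + 8/9)) = (-4498 + 941*(-1/692))*(2049 + 13/3) = (-4498 - 941/692)*(6160/3) = -3113557/692*6160/3 = -4794877780/519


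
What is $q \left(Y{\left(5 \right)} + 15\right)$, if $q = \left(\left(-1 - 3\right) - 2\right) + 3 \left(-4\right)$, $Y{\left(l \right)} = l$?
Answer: $-360$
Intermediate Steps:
$q = -18$ ($q = \left(\left(-1 - 3\right) - 2\right) - 12 = \left(-4 - 2\right) - 12 = -6 - 12 = -18$)
$q \left(Y{\left(5 \right)} + 15\right) = - 18 \left(5 + 15\right) = \left(-18\right) 20 = -360$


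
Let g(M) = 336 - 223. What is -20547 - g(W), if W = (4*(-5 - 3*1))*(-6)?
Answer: -20660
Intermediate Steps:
W = 192 (W = (4*(-5 - 3))*(-6) = (4*(-8))*(-6) = -32*(-6) = 192)
g(M) = 113
-20547 - g(W) = -20547 - 1*113 = -20547 - 113 = -20660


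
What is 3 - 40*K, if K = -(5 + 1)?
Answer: 243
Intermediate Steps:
K = -6 (K = -1*6 = -6)
3 - 40*K = 3 - 40*(-6) = 3 + 240 = 243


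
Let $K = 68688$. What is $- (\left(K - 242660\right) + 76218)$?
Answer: $97754$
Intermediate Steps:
$- (\left(K - 242660\right) + 76218) = - (\left(68688 - 242660\right) + 76218) = - (-173972 + 76218) = \left(-1\right) \left(-97754\right) = 97754$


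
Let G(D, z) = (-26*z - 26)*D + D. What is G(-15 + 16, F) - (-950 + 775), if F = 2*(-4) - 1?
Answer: 384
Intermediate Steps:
F = -9 (F = -8 - 1 = -9)
G(D, z) = D + D*(-26 - 26*z) (G(D, z) = (-26 - 26*z)*D + D = D*(-26 - 26*z) + D = D + D*(-26 - 26*z))
G(-15 + 16, F) - (-950 + 775) = -(-15 + 16)*(25 + 26*(-9)) - (-950 + 775) = -1*1*(25 - 234) - 1*(-175) = -1*1*(-209) + 175 = 209 + 175 = 384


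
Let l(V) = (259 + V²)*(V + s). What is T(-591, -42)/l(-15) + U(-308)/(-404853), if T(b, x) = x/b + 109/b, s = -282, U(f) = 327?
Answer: -9251060695/11464771381668 ≈ -0.00080691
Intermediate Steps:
T(b, x) = 109/b + x/b
l(V) = (-282 + V)*(259 + V²) (l(V) = (259 + V²)*(V - 282) = (259 + V²)*(-282 + V) = (-282 + V)*(259 + V²))
T(-591, -42)/l(-15) + U(-308)/(-404853) = ((109 - 42)/(-591))/(-73038 + (-15)³ - 282*(-15)² + 259*(-15)) + 327/(-404853) = (-1/591*67)/(-73038 - 3375 - 282*225 - 3885) + 327*(-1/404853) = -67/(591*(-73038 - 3375 - 63450 - 3885)) - 109/134951 = -67/591/(-143748) - 109/134951 = -67/591*(-1/143748) - 109/134951 = 67/84955068 - 109/134951 = -9251060695/11464771381668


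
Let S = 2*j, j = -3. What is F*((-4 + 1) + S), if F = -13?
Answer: 117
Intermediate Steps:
S = -6 (S = 2*(-3) = -6)
F*((-4 + 1) + S) = -13*((-4 + 1) - 6) = -13*(-3 - 6) = -13*(-9) = 117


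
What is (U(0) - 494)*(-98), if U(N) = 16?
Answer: 46844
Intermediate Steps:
(U(0) - 494)*(-98) = (16 - 494)*(-98) = -478*(-98) = 46844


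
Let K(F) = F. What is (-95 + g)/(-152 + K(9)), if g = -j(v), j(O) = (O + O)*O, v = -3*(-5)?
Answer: 545/143 ≈ 3.8112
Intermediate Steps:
v = 15
j(O) = 2*O² (j(O) = (2*O)*O = 2*O²)
g = -450 (g = -2*15² = -2*225 = -1*450 = -450)
(-95 + g)/(-152 + K(9)) = (-95 - 450)/(-152 + 9) = -545/(-143) = -1/143*(-545) = 545/143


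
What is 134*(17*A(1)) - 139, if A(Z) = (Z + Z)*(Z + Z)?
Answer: 8973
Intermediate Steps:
A(Z) = 4*Z² (A(Z) = (2*Z)*(2*Z) = 4*Z²)
134*(17*A(1)) - 139 = 134*(17*(4*1²)) - 139 = 134*(17*(4*1)) - 139 = 134*(17*4) - 139 = 134*68 - 139 = 9112 - 139 = 8973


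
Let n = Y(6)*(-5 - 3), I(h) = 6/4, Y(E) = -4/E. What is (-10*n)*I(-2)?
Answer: -80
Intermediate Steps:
I(h) = 3/2 (I(h) = 6*(¼) = 3/2)
n = 16/3 (n = (-4/6)*(-5 - 3) = -4*⅙*(-8) = -⅔*(-8) = 16/3 ≈ 5.3333)
(-10*n)*I(-2) = -10*16/3*(3/2) = -160/3*3/2 = -80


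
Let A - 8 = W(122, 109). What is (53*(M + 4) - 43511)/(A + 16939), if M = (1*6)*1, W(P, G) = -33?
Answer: -14327/5638 ≈ -2.5411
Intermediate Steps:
A = -25 (A = 8 - 33 = -25)
M = 6 (M = 6*1 = 6)
(53*(M + 4) - 43511)/(A + 16939) = (53*(6 + 4) - 43511)/(-25 + 16939) = (53*10 - 43511)/16914 = (530 - 43511)*(1/16914) = -42981*1/16914 = -14327/5638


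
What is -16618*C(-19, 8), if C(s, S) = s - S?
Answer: 448686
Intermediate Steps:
-16618*C(-19, 8) = -16618*(-19 - 1*8) = -16618*(-19 - 8) = -16618*(-27) = 448686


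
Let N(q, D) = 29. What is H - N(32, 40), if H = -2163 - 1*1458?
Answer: -3650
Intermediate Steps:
H = -3621 (H = -2163 - 1458 = -3621)
H - N(32, 40) = -3621 - 1*29 = -3621 - 29 = -3650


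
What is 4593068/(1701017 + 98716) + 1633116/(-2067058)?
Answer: 3277482597958/1860076247757 ≈ 1.7620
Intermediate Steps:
4593068/(1701017 + 98716) + 1633116/(-2067058) = 4593068/1799733 + 1633116*(-1/2067058) = 4593068*(1/1799733) - 816558/1033529 = 4593068/1799733 - 816558/1033529 = 3277482597958/1860076247757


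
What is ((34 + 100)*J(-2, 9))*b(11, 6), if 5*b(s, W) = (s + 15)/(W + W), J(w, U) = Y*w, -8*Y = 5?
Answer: 871/12 ≈ 72.583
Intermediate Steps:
Y = -5/8 (Y = -⅛*5 = -5/8 ≈ -0.62500)
J(w, U) = -5*w/8
b(s, W) = (15 + s)/(10*W) (b(s, W) = ((s + 15)/(W + W))/5 = ((15 + s)/((2*W)))/5 = ((15 + s)*(1/(2*W)))/5 = ((15 + s)/(2*W))/5 = (15 + s)/(10*W))
((34 + 100)*J(-2, 9))*b(11, 6) = ((34 + 100)*(-5/8*(-2)))*((⅒)*(15 + 11)/6) = (134*(5/4))*((⅒)*(⅙)*26) = (335/2)*(13/30) = 871/12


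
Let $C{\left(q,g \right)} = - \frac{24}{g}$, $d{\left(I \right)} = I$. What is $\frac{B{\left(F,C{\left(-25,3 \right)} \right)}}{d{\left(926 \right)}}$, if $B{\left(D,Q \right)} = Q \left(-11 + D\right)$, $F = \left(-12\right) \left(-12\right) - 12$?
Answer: $- \frac{484}{463} \approx -1.0454$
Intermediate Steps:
$F = 132$ ($F = 144 - 12 = 132$)
$\frac{B{\left(F,C{\left(-25,3 \right)} \right)}}{d{\left(926 \right)}} = \frac{- \frac{24}{3} \left(-11 + 132\right)}{926} = \left(-24\right) \frac{1}{3} \cdot 121 \cdot \frac{1}{926} = \left(-8\right) 121 \cdot \frac{1}{926} = \left(-968\right) \frac{1}{926} = - \frac{484}{463}$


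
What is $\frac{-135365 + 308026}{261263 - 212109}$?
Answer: $\frac{172661}{49154} \approx 3.5127$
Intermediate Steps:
$\frac{-135365 + 308026}{261263 - 212109} = \frac{172661}{49154}$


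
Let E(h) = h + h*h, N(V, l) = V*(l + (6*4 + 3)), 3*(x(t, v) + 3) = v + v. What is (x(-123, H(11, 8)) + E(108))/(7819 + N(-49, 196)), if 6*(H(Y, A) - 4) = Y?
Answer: -26489/6993 ≈ -3.7879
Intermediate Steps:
H(Y, A) = 4 + Y/6
x(t, v) = -3 + 2*v/3 (x(t, v) = -3 + (v + v)/3 = -3 + (2*v)/3 = -3 + 2*v/3)
N(V, l) = V*(27 + l) (N(V, l) = V*(l + (24 + 3)) = V*(l + 27) = V*(27 + l))
E(h) = h + h²
(x(-123, H(11, 8)) + E(108))/(7819 + N(-49, 196)) = ((-3 + 2*(4 + (⅙)*11)/3) + 108*(1 + 108))/(7819 - 49*(27 + 196)) = ((-3 + 2*(4 + 11/6)/3) + 108*109)/(7819 - 49*223) = ((-3 + (⅔)*(35/6)) + 11772)/(7819 - 10927) = ((-3 + 35/9) + 11772)/(-3108) = (8/9 + 11772)*(-1/3108) = (105956/9)*(-1/3108) = -26489/6993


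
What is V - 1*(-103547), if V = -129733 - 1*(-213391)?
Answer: 187205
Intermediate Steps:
V = 83658 (V = -129733 + 213391 = 83658)
V - 1*(-103547) = 83658 - 1*(-103547) = 83658 + 103547 = 187205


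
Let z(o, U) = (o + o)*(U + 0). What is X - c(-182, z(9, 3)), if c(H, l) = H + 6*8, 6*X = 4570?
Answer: 2687/3 ≈ 895.67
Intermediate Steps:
X = 2285/3 (X = (⅙)*4570 = 2285/3 ≈ 761.67)
z(o, U) = 2*U*o (z(o, U) = (2*o)*U = 2*U*o)
c(H, l) = 48 + H (c(H, l) = H + 48 = 48 + H)
X - c(-182, z(9, 3)) = 2285/3 - (48 - 182) = 2285/3 - 1*(-134) = 2285/3 + 134 = 2687/3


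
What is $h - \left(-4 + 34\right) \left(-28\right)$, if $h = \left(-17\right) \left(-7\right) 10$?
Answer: $2030$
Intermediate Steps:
$h = 1190$ ($h = 119 \cdot 10 = 1190$)
$h - \left(-4 + 34\right) \left(-28\right) = 1190 - \left(-4 + 34\right) \left(-28\right) = 1190 - 30 \left(-28\right) = 1190 - -840 = 1190 + 840 = 2030$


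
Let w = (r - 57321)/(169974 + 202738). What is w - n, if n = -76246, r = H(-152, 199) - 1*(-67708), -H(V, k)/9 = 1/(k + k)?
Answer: 11310288196513/148339376 ≈ 76246.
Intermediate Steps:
H(V, k) = -9/(2*k) (H(V, k) = -9/(k + k) = -9*1/(2*k) = -9/(2*k))
r = 26947775/398 (r = -9/2/199 - 1*(-67708) = -9/2*1/199 + 67708 = -9/398 + 67708 = 26947775/398 ≈ 67708.)
w = 4134017/148339376 (w = (26947775/398 - 57321)/(169974 + 202738) = (4134017/398)/372712 = (4134017/398)*(1/372712) = 4134017/148339376 ≈ 0.027869)
w - n = 4134017/148339376 - 1*(-76246) = 4134017/148339376 + 76246 = 11310288196513/148339376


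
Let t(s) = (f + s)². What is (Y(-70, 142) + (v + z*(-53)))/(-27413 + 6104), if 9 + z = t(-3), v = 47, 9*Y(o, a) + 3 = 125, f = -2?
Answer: 7087/191781 ≈ 0.036954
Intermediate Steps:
Y(o, a) = 122/9 (Y(o, a) = -⅓ + (⅑)*125 = -⅓ + 125/9 = 122/9)
t(s) = (-2 + s)²
z = 16 (z = -9 + (-2 - 3)² = -9 + (-5)² = -9 + 25 = 16)
(Y(-70, 142) + (v + z*(-53)))/(-27413 + 6104) = (122/9 + (47 + 16*(-53)))/(-27413 + 6104) = (122/9 + (47 - 848))/(-21309) = (122/9 - 801)*(-1/21309) = -7087/9*(-1/21309) = 7087/191781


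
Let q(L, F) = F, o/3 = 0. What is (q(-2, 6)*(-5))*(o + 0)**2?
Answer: 0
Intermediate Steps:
o = 0 (o = 3*0 = 0)
(q(-2, 6)*(-5))*(o + 0)**2 = (6*(-5))*(0 + 0)**2 = -30*0**2 = -30*0 = 0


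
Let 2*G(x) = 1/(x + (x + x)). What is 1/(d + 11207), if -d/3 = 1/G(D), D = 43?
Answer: 1/10433 ≈ 9.5850e-5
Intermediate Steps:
G(x) = 1/(6*x) (G(x) = 1/(2*(x + (x + x))) = 1/(2*(x + 2*x)) = 1/(2*((3*x))) = (1/(3*x))/2 = 1/(6*x))
d = -774 (d = -3/((⅙)/43) = -3/((⅙)*(1/43)) = -3/1/258 = -3*258 = -774)
1/(d + 11207) = 1/(-774 + 11207) = 1/10433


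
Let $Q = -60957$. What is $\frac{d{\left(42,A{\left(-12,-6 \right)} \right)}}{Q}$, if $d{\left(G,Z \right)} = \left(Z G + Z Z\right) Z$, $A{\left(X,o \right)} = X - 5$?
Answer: $- \frac{7225}{60957} \approx -0.11853$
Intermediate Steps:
$A{\left(X,o \right)} = -5 + X$ ($A{\left(X,o \right)} = X - 5 = -5 + X$)
$d{\left(G,Z \right)} = Z \left(Z^{2} + G Z\right)$ ($d{\left(G,Z \right)} = \left(G Z + Z^{2}\right) Z = \left(Z^{2} + G Z\right) Z = Z \left(Z^{2} + G Z\right)$)
$\frac{d{\left(42,A{\left(-12,-6 \right)} \right)}}{Q} = \frac{\left(-5 - 12\right)^{2} \left(42 - 17\right)}{-60957} = \left(-17\right)^{2} \left(42 - 17\right) \left(- \frac{1}{60957}\right) = 289 \cdot 25 \left(- \frac{1}{60957}\right) = 7225 \left(- \frac{1}{60957}\right) = - \frac{7225}{60957}$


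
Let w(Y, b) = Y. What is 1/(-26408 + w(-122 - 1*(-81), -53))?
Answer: -1/26449 ≈ -3.7809e-5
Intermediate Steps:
1/(-26408 + w(-122 - 1*(-81), -53)) = 1/(-26408 + (-122 - 1*(-81))) = 1/(-26408 + (-122 + 81)) = 1/(-26408 - 41) = 1/(-26449) = -1/26449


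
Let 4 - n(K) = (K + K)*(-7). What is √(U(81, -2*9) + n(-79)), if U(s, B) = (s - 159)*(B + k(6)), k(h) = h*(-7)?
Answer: √3578 ≈ 59.816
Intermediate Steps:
k(h) = -7*h
U(s, B) = (-159 + s)*(-42 + B) (U(s, B) = (s - 159)*(B - 7*6) = (-159 + s)*(B - 42) = (-159 + s)*(-42 + B))
n(K) = 4 + 14*K (n(K) = 4 - (K + K)*(-7) = 4 - 2*K*(-7) = 4 - (-14)*K = 4 + 14*K)
√(U(81, -2*9) + n(-79)) = √((6678 - (-318)*9 - 42*81 - 2*9*81) + (4 + 14*(-79))) = √((6678 - 159*(-18) - 3402 - 18*81) + (4 - 1106)) = √((6678 + 2862 - 3402 - 1458) - 1102) = √(4680 - 1102) = √3578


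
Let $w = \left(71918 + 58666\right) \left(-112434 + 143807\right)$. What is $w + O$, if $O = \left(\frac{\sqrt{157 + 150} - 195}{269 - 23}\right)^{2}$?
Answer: $\frac{61980666215911}{15129} - \frac{65 \sqrt{307}}{10086} \approx 4.0968 \cdot 10^{9}$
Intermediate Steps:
$w = 4096811832$ ($w = 130584 \cdot 31373 = 4096811832$)
$O = \left(- \frac{65}{82} + \frac{\sqrt{307}}{246}\right)^{2}$ ($O = \left(\frac{\sqrt{307} - 195}{246}\right)^{2} = \left(\left(-195 + \sqrt{307}\right) \frac{1}{246}\right)^{2} = \left(- \frac{65}{82} + \frac{\sqrt{307}}{246}\right)^{2} \approx 0.5205$)
$w + O = 4096811832 + \frac{\left(195 - \sqrt{307}\right)^{2}}{60516}$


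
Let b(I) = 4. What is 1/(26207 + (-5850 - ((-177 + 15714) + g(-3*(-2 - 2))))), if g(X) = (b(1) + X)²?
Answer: 1/4564 ≈ 0.00021911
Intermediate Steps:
g(X) = (4 + X)²
1/(26207 + (-5850 - ((-177 + 15714) + g(-3*(-2 - 2))))) = 1/(26207 + (-5850 - ((-177 + 15714) + (4 - 3*(-2 - 2))²))) = 1/(26207 + (-5850 - (15537 + (4 - 3*(-4))²))) = 1/(26207 + (-5850 - (15537 + (4 + 12)²))) = 1/(26207 + (-5850 - (15537 + 16²))) = 1/(26207 + (-5850 - (15537 + 256))) = 1/(26207 + (-5850 - 1*15793)) = 1/(26207 + (-5850 - 15793)) = 1/(26207 - 21643) = 1/4564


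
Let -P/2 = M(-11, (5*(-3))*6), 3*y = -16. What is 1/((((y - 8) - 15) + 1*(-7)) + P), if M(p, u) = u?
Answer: 3/434 ≈ 0.0069124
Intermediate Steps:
y = -16/3 (y = (1/3)*(-16) = -16/3 ≈ -5.3333)
P = 180 (P = -2*5*(-3)*6 = -(-30)*6 = -2*(-90) = 180)
1/((((y - 8) - 15) + 1*(-7)) + P) = 1/((((-16/3 - 8) - 15) + 1*(-7)) + 180) = 1/(((-40/3 - 15) - 7) + 180) = 1/((-85/3 - 7) + 180) = 1/(-106/3 + 180) = 1/(434/3) = 3/434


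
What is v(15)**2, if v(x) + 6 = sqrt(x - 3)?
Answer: 48 - 24*sqrt(3) ≈ 6.4308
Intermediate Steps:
v(x) = -6 + sqrt(-3 + x) (v(x) = -6 + sqrt(x - 3) = -6 + sqrt(-3 + x))
v(15)**2 = (-6 + sqrt(-3 + 15))**2 = (-6 + sqrt(12))**2 = (-6 + 2*sqrt(3))**2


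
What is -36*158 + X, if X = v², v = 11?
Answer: -5567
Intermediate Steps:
X = 121 (X = 11² = 121)
-36*158 + X = -36*158 + 121 = -5688 + 121 = -5567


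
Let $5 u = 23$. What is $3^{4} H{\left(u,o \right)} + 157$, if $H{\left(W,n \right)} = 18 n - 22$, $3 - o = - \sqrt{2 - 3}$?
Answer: $2749 + 1458 i \approx 2749.0 + 1458.0 i$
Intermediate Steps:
$u = \frac{23}{5}$ ($u = \frac{1}{5} \cdot 23 = \frac{23}{5} \approx 4.6$)
$o = 3 + i$ ($o = 3 - - \sqrt{2 - 3} = 3 - - \sqrt{-1} = 3 - - i = 3 + i \approx 3.0 + 1.0 i$)
$H{\left(W,n \right)} = -22 + 18 n$
$3^{4} H{\left(u,o \right)} + 157 = 3^{4} \left(-22 + 18 \left(3 + i\right)\right) + 157 = 81 \left(-22 + \left(54 + 18 i\right)\right) + 157 = 81 \left(32 + 18 i\right) + 157 = \left(2592 + 1458 i\right) + 157 = 2749 + 1458 i$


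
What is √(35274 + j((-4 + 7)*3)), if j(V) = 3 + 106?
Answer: √35383 ≈ 188.10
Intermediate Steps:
j(V) = 109
√(35274 + j((-4 + 7)*3)) = √(35274 + 109) = √35383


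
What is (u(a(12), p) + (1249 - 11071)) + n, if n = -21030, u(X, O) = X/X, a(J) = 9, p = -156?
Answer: -30851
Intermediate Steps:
u(X, O) = 1
(u(a(12), p) + (1249 - 11071)) + n = (1 + (1249 - 11071)) - 21030 = (1 - 9822) - 21030 = -9821 - 21030 = -30851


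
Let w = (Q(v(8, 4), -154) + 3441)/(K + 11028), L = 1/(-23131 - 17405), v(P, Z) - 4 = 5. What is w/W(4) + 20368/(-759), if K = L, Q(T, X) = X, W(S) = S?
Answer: -9079844912954/339296534313 ≈ -26.761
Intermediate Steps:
v(P, Z) = 9 (v(P, Z) = 4 + 5 = 9)
L = -1/40536 (L = 1/(-40536) = -1/40536 ≈ -2.4669e-5)
K = -1/40536 ≈ -2.4669e-5
w = 133241832/447031007 (w = (-154 + 3441)/(-1/40536 + 11028) = 3287/(447031007/40536) = 3287*(40536/447031007) = 133241832/447031007 ≈ 0.29806)
w/W(4) + 20368/(-759) = (133241832/447031007)/4 + 20368/(-759) = (133241832/447031007)*(¼) + 20368*(-1/759) = 33310458/447031007 - 20368/759 = -9079844912954/339296534313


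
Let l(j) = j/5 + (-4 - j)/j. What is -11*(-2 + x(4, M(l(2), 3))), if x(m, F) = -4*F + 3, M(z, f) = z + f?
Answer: 33/5 ≈ 6.6000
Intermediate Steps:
l(j) = j/5 + (-4 - j)/j (l(j) = j*(1/5) + (-4 - j)/j = j/5 + (-4 - j)/j)
M(z, f) = f + z
x(m, F) = 3 - 4*F
-11*(-2 + x(4, M(l(2), 3))) = -11*(-2 + (3 - 4*(3 + (-1 - 4/2 + (1/5)*2)))) = -11*(-2 + (3 - 4*(3 + (-1 - 4*1/2 + 2/5)))) = -11*(-2 + (3 - 4*(3 + (-1 - 2 + 2/5)))) = -11*(-2 + (3 - 4*(3 - 13/5))) = -11*(-2 + (3 - 4*2/5)) = -11*(-2 + (3 - 8/5)) = -11*(-2 + 7/5) = -11*(-3/5) = 33/5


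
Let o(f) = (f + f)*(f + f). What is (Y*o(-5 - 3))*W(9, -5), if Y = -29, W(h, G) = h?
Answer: -66816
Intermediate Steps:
o(f) = 4*f² (o(f) = (2*f)*(2*f) = 4*f²)
(Y*o(-5 - 3))*W(9, -5) = -116*(-5 - 3)²*9 = -116*(-8)²*9 = -116*64*9 = -29*256*9 = -7424*9 = -66816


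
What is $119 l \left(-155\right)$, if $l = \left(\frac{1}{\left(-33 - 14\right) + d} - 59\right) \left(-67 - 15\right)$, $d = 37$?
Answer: $-89388159$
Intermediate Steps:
$l = \frac{24231}{5}$ ($l = \left(\frac{1}{\left(-33 - 14\right) + 37} - 59\right) \left(-67 - 15\right) = \left(\frac{1}{-47 + 37} - 59\right) \left(-82\right) = \left(\frac{1}{-10} - 59\right) \left(-82\right) = \left(- \frac{1}{10} - 59\right) \left(-82\right) = \left(- \frac{591}{10}\right) \left(-82\right) = \frac{24231}{5} \approx 4846.2$)
$119 l \left(-155\right) = 119 \cdot \frac{24231}{5} \left(-155\right) = \frac{2883489}{5} \left(-155\right) = -89388159$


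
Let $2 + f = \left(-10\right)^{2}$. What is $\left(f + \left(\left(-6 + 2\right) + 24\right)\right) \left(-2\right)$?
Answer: $-236$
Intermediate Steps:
$f = 98$ ($f = -2 + \left(-10\right)^{2} = -2 + 100 = 98$)
$\left(f + \left(\left(-6 + 2\right) + 24\right)\right) \left(-2\right) = \left(98 + \left(\left(-6 + 2\right) + 24\right)\right) \left(-2\right) = \left(98 + \left(-4 + 24\right)\right) \left(-2\right) = \left(98 + 20\right) \left(-2\right) = 118 \left(-2\right) = -236$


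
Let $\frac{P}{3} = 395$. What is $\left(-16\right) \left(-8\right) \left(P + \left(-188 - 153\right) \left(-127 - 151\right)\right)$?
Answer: $12285824$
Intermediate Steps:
$P = 1185$ ($P = 3 \cdot 395 = 1185$)
$\left(-16\right) \left(-8\right) \left(P + \left(-188 - 153\right) \left(-127 - 151\right)\right) = \left(-16\right) \left(-8\right) \left(1185 + \left(-188 - 153\right) \left(-127 - 151\right)\right) = 128 \left(1185 - -94798\right) = 128 \left(1185 + 94798\right) = 128 \cdot 95983 = 12285824$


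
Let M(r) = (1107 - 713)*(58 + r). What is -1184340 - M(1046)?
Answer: -1619316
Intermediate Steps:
M(r) = 22852 + 394*r (M(r) = 394*(58 + r) = 22852 + 394*r)
-1184340 - M(1046) = -1184340 - (22852 + 394*1046) = -1184340 - (22852 + 412124) = -1184340 - 1*434976 = -1184340 - 434976 = -1619316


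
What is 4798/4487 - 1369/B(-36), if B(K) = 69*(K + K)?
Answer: 29979167/22291416 ≈ 1.3449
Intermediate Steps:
B(K) = 138*K (B(K) = 69*(2*K) = 138*K)
4798/4487 - 1369/B(-36) = 4798/4487 - 1369/(138*(-36)) = 4798*(1/4487) - 1369/(-4968) = 4798/4487 - 1369*(-1/4968) = 4798/4487 + 1369/4968 = 29979167/22291416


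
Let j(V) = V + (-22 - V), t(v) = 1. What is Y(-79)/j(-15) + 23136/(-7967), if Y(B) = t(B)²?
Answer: -516959/175274 ≈ -2.9494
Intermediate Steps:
j(V) = -22
Y(B) = 1 (Y(B) = 1² = 1)
Y(-79)/j(-15) + 23136/(-7967) = 1/(-22) + 23136/(-7967) = 1*(-1/22) + 23136*(-1/7967) = -1/22 - 23136/7967 = -516959/175274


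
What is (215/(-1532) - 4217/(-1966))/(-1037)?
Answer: -177581/91863316 ≈ -0.0019331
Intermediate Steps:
(215/(-1532) - 4217/(-1966))/(-1037) = (215*(-1/1532) - 4217*(-1/1966))*(-1/1037) = (-215/1532 + 4217/1966)*(-1/1037) = (3018877/1505956)*(-1/1037) = -177581/91863316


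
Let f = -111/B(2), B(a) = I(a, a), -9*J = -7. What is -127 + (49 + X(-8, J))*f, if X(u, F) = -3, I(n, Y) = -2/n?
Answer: 4979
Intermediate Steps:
J = 7/9 (J = -⅑*(-7) = 7/9 ≈ 0.77778)
B(a) = -2/a
f = 111 (f = -111*(-1/1) = -111/((-2*½)) = -111/(-1) = -111*(-1) = 111)
-127 + (49 + X(-8, J))*f = -127 + (49 - 3)*111 = -127 + 46*111 = -127 + 5106 = 4979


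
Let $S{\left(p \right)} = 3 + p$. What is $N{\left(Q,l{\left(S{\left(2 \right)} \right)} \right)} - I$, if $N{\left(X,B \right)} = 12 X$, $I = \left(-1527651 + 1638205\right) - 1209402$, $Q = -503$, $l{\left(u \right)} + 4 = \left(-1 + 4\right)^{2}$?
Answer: $1092812$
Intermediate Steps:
$l{\left(u \right)} = 5$ ($l{\left(u \right)} = -4 + \left(-1 + 4\right)^{2} = -4 + 3^{2} = -4 + 9 = 5$)
$I = -1098848$ ($I = 110554 - 1209402 = -1098848$)
$N{\left(Q,l{\left(S{\left(2 \right)} \right)} \right)} - I = 12 \left(-503\right) - -1098848 = -6036 + 1098848 = 1092812$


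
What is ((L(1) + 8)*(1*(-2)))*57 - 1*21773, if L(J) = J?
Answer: -22799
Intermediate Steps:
((L(1) + 8)*(1*(-2)))*57 - 1*21773 = ((1 + 8)*(1*(-2)))*57 - 1*21773 = (9*(-2))*57 - 21773 = -18*57 - 21773 = -1026 - 21773 = -22799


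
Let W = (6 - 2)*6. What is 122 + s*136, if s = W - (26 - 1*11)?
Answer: 1346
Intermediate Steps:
W = 24 (W = 4*6 = 24)
s = 9 (s = 24 - (26 - 1*11) = 24 - (26 - 11) = 24 - 1*15 = 24 - 15 = 9)
122 + s*136 = 122 + 9*136 = 122 + 1224 = 1346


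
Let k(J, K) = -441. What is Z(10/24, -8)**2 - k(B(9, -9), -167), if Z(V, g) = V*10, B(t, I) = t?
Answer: 16501/36 ≈ 458.36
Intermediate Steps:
Z(V, g) = 10*V
Z(10/24, -8)**2 - k(B(9, -9), -167) = (10*(10/24))**2 - 1*(-441) = (10*(10*(1/24)))**2 + 441 = (10*(5/12))**2 + 441 = (25/6)**2 + 441 = 625/36 + 441 = 16501/36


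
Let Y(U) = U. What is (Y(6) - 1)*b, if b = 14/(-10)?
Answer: -7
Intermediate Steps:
b = -7/5 (b = 14*(-⅒) = -7/5 ≈ -1.4000)
(Y(6) - 1)*b = (6 - 1)*(-7/5) = 5*(-7/5) = -7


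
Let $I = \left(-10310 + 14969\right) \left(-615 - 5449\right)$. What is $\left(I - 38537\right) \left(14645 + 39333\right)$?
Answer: $-1527076106314$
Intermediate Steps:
$I = -28252176$ ($I = 4659 \left(-6064\right) = -28252176$)
$\left(I - 38537\right) \left(14645 + 39333\right) = \left(-28252176 - 38537\right) \left(14645 + 39333\right) = \left(-28290713\right) 53978 = -1527076106314$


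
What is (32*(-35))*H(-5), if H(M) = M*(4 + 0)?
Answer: 22400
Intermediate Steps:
H(M) = 4*M (H(M) = M*4 = 4*M)
(32*(-35))*H(-5) = (32*(-35))*(4*(-5)) = -1120*(-20) = 22400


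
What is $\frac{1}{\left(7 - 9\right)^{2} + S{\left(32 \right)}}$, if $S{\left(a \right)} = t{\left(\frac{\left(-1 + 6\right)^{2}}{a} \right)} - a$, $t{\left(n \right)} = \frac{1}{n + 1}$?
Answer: $- \frac{57}{1564} \approx -0.036445$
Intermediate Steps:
$t{\left(n \right)} = \frac{1}{1 + n}$
$S{\left(a \right)} = \frac{1}{1 + \frac{25}{a}} - a$ ($S{\left(a \right)} = \frac{1}{1 + \frac{\left(-1 + 6\right)^{2}}{a}} - a = \frac{1}{1 + \frac{5^{2}}{a}} - a = \frac{1}{1 + \frac{25}{a}} - a$)
$\frac{1}{\left(7 - 9\right)^{2} + S{\left(32 \right)}} = \frac{1}{\left(7 - 9\right)^{2} + \frac{32 \left(-24 - 32\right)}{25 + 32}} = \frac{1}{\left(-2\right)^{2} + \frac{32 \left(-24 - 32\right)}{57}} = \frac{1}{4 + 32 \cdot \frac{1}{57} \left(-56\right)} = \frac{1}{4 - \frac{1792}{57}} = \frac{1}{- \frac{1564}{57}} = - \frac{57}{1564}$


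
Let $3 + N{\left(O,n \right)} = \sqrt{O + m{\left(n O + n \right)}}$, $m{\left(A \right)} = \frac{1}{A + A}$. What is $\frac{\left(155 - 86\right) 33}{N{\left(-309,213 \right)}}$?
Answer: $- \frac{896281848}{41724145} - \frac{4554 i \sqrt{1329900440946}}{41724145} \approx -21.481 - 125.87 i$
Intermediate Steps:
$m{\left(A \right)} = \frac{1}{2 A}$
$N{\left(O,n \right)} = -3 + \sqrt{O + \frac{1}{2 \left(n + O n\right)}}$ ($N{\left(O,n \right)} = -3 + \sqrt{O + \frac{1}{2 \left(n O + n\right)}} = -3 + \sqrt{O + \frac{1}{2 \left(O n + n\right)}} = -3 + \sqrt{O + \frac{1}{2 \left(n + O n\right)}}$)
$\frac{\left(155 - 86\right) 33}{N{\left(-309,213 \right)}} = \frac{\left(155 - 86\right) 33}{-3 + \frac{\sqrt{4 \left(-309\right) + \frac{2}{213 \left(1 - 309\right)}}}{2}} = \frac{69 \cdot 33}{-3 + \frac{\sqrt{-1236 + 2 \cdot \frac{1}{213} \frac{1}{-308}}}{2}} = \frac{2277}{-3 + \frac{\sqrt{-1236 + 2 \cdot \frac{1}{213} \left(- \frac{1}{308}\right)}}{2}} = \frac{2277}{-3 + \frac{\sqrt{-1236 - \frac{1}{32802}}}{2}} = \frac{2277}{-3 + \frac{\sqrt{- \frac{40543273}{32802}}}{2}} = \frac{2277}{-3 + \frac{\frac{1}{32802} i \sqrt{1329900440946}}{2}} = \frac{2277}{-3 + \frac{i \sqrt{1329900440946}}{65604}}$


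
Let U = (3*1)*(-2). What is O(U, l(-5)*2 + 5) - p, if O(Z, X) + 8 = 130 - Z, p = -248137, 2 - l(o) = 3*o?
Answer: 248265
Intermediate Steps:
l(o) = 2 - 3*o
U = -6 (U = 3*(-2) = -6)
O(Z, X) = 122 - Z (O(Z, X) = -8 + (130 - Z) = 122 - Z)
O(U, l(-5)*2 + 5) - p = (122 - 1*(-6)) - 1*(-248137) = (122 + 6) + 248137 = 128 + 248137 = 248265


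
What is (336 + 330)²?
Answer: 443556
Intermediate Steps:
(336 + 330)² = 666² = 443556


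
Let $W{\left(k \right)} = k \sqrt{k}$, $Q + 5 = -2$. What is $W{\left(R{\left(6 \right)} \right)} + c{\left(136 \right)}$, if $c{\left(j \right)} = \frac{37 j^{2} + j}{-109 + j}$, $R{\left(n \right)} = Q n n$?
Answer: $\frac{684488}{27} - 1512 i \sqrt{7} \approx 25351.0 - 4000.4 i$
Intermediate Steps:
$Q = -7$ ($Q = -5 - 2 = -7$)
$R{\left(n \right)} = - 7 n^{2}$ ($R{\left(n \right)} = - 7 n n = - 7 n^{2}$)
$c{\left(j \right)} = \frac{j + 37 j^{2}}{-109 + j}$
$W{\left(k \right)} = k^{\frac{3}{2}}$
$W{\left(R{\left(6 \right)} \right)} + c{\left(136 \right)} = \left(- 7 \cdot 6^{2}\right)^{\frac{3}{2}} + \frac{136 \left(1 + 37 \cdot 136\right)}{-109 + 136} = \left(\left(-7\right) 36\right)^{\frac{3}{2}} + \frac{136 \left(1 + 5032\right)}{27} = \left(-252\right)^{\frac{3}{2}} + 136 \cdot \frac{1}{27} \cdot 5033 = - 1512 i \sqrt{7} + \frac{684488}{27} = \frac{684488}{27} - 1512 i \sqrt{7}$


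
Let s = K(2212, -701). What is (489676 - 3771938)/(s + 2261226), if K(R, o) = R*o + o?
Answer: -3282262/709913 ≈ -4.6235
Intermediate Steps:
K(R, o) = o + R*o
s = -1551313 (s = -701*(1 + 2212) = -701*2213 = -1551313)
(489676 - 3771938)/(s + 2261226) = (489676 - 3771938)/(-1551313 + 2261226) = -3282262/709913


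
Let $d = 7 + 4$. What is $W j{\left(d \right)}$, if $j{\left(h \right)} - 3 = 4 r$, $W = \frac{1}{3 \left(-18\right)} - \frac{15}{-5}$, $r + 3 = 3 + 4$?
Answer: $\frac{3059}{54} \approx 56.648$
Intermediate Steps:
$r = 4$ ($r = -3 + \left(3 + 4\right) = -3 + 7 = 4$)
$d = 11$
$W = \frac{161}{54}$ ($W = \frac{1}{3} \left(- \frac{1}{18}\right) - -3 = - \frac{1}{54} + 3 = \frac{161}{54} \approx 2.9815$)
$j{\left(h \right)} = 19$ ($j{\left(h \right)} = 3 + 4 \cdot 4 = 3 + 16 = 19$)
$W j{\left(d \right)} = \frac{161}{54} \cdot 19 = \frac{3059}{54}$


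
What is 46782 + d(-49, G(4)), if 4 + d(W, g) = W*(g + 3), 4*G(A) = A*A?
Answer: 46435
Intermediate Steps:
G(A) = A²/4 (G(A) = (A*A)/4 = A²/4)
d(W, g) = -4 + W*(3 + g) (d(W, g) = -4 + W*(g + 3) = -4 + W*(3 + g))
46782 + d(-49, G(4)) = 46782 + (-4 + 3*(-49) - 49*4²/4) = 46782 + (-4 - 147 - 49*16/4) = 46782 + (-4 - 147 - 49*4) = 46782 + (-4 - 147 - 196) = 46782 - 347 = 46435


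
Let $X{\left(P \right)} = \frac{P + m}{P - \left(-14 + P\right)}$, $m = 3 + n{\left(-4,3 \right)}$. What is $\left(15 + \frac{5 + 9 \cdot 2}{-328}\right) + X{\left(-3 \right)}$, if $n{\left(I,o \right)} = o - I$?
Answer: $\frac{5061}{328} \approx 15.43$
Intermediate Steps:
$m = 10$ ($m = 3 + \left(3 - -4\right) = 3 + \left(3 + 4\right) = 3 + 7 = 10$)
$X{\left(P \right)} = \frac{5}{7} + \frac{P}{14}$ ($X{\left(P \right)} = \frac{P + 10}{P - \left(-14 + P\right)} = \frac{10 + P}{14} = \left(10 + P\right) \frac{1}{14} = \frac{5}{7} + \frac{P}{14}$)
$\left(15 + \frac{5 + 9 \cdot 2}{-328}\right) + X{\left(-3 \right)} = \left(15 + \frac{5 + 9 \cdot 2}{-328}\right) + \left(\frac{5}{7} + \frac{1}{14} \left(-3\right)\right) = \left(15 + \left(5 + 18\right) \left(- \frac{1}{328}\right)\right) + \left(\frac{5}{7} - \frac{3}{14}\right) = \left(15 + 23 \left(- \frac{1}{328}\right)\right) + \frac{1}{2} = \left(15 - \frac{23}{328}\right) + \frac{1}{2} = \frac{4897}{328} + \frac{1}{2} = \frac{5061}{328}$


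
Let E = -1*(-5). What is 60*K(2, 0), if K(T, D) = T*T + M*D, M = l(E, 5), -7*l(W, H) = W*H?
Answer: 240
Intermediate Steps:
E = 5
l(W, H) = -H*W/7 (l(W, H) = -W*H/7 = -H*W/7)
M = -25/7 (M = -⅐*5*5 = -25/7 ≈ -3.5714)
K(T, D) = T² - 25*D/7 (K(T, D) = T*T - 25*D/7 = T² - 25*D/7)
60*K(2, 0) = 60*(2² - 25/7*0) = 60*(4 + 0) = 60*4 = 240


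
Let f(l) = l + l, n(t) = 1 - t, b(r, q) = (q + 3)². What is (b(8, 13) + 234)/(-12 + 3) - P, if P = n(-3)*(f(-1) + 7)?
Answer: -670/9 ≈ -74.444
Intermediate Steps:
b(r, q) = (3 + q)²
f(l) = 2*l
P = 20 (P = (1 - 1*(-3))*(2*(-1) + 7) = (1 + 3)*(-2 + 7) = 4*5 = 20)
(b(8, 13) + 234)/(-12 + 3) - P = ((3 + 13)² + 234)/(-12 + 3) - 1*20 = (16² + 234)/(-9) - 20 = (256 + 234)*(-⅑) - 20 = 490*(-⅑) - 20 = -490/9 - 20 = -670/9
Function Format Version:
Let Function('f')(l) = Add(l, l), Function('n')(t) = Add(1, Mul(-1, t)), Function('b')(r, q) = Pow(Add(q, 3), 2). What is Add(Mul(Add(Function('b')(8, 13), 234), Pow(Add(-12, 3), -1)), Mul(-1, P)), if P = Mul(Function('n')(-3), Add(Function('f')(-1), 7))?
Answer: Rational(-670, 9) ≈ -74.444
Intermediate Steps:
Function('b')(r, q) = Pow(Add(3, q), 2)
Function('f')(l) = Mul(2, l)
P = 20 (P = Mul(Add(1, Mul(-1, -3)), Add(Mul(2, -1), 7)) = Mul(Add(1, 3), Add(-2, 7)) = Mul(4, 5) = 20)
Add(Mul(Add(Function('b')(8, 13), 234), Pow(Add(-12, 3), -1)), Mul(-1, P)) = Add(Mul(Add(Pow(Add(3, 13), 2), 234), Pow(Add(-12, 3), -1)), Mul(-1, 20)) = Add(Mul(Add(Pow(16, 2), 234), Pow(-9, -1)), -20) = Add(Mul(Add(256, 234), Rational(-1, 9)), -20) = Add(Mul(490, Rational(-1, 9)), -20) = Add(Rational(-490, 9), -20) = Rational(-670, 9)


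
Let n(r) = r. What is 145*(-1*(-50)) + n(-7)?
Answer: 7243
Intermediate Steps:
145*(-1*(-50)) + n(-7) = 145*(-1*(-50)) - 7 = 145*50 - 7 = 7250 - 7 = 7243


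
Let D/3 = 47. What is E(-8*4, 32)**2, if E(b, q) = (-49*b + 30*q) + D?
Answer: 7123561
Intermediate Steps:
D = 141 (D = 3*47 = 141)
E(b, q) = 141 - 49*b + 30*q (E(b, q) = (-49*b + 30*q) + 141 = 141 - 49*b + 30*q)
E(-8*4, 32)**2 = (141 - (-392)*4 + 30*32)**2 = (141 - 49*(-32) + 960)**2 = (141 + 1568 + 960)**2 = 2669**2 = 7123561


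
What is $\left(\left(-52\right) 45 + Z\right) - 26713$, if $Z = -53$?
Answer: $-29106$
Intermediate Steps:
$\left(\left(-52\right) 45 + Z\right) - 26713 = \left(\left(-52\right) 45 - 53\right) - 26713 = \left(-2340 - 53\right) - 26713 = -2393 - 26713 = -29106$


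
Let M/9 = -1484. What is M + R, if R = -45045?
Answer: -58401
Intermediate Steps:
M = -13356 (M = 9*(-1484) = -13356)
M + R = -13356 - 45045 = -58401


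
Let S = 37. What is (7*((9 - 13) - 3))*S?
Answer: -1813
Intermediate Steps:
(7*((9 - 13) - 3))*S = (7*((9 - 13) - 3))*37 = (7*(-4 - 3))*37 = (7*(-7))*37 = -49*37 = -1813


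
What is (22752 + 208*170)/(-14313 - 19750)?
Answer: -58112/34063 ≈ -1.7060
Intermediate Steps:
(22752 + 208*170)/(-14313 - 19750) = (22752 + 35360)/(-34063) = 58112*(-1/34063) = -58112/34063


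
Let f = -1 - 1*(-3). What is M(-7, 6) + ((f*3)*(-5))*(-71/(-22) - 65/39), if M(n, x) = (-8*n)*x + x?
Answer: 3247/11 ≈ 295.18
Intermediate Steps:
f = 2 (f = -1 + 3 = 2)
M(n, x) = x - 8*n*x (M(n, x) = -8*n*x + x = x - 8*n*x)
M(-7, 6) + ((f*3)*(-5))*(-71/(-22) - 65/39) = 6*(1 - 8*(-7)) + ((2*3)*(-5))*(-71/(-22) - 65/39) = 6*(1 + 56) + (6*(-5))*(-71*(-1/22) - 65*1/39) = 6*57 - 30*(71/22 - 5/3) = 342 - 30*103/66 = 342 - 515/11 = 3247/11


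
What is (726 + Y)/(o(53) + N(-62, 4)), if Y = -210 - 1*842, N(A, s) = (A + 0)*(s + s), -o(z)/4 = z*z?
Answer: 163/5866 ≈ 0.027787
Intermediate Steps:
o(z) = -4*z**2 (o(z) = -4*z*z = -4*z**2)
N(A, s) = 2*A*s (N(A, s) = A*(2*s) = 2*A*s)
Y = -1052 (Y = -210 - 842 = -1052)
(726 + Y)/(o(53) + N(-62, 4)) = (726 - 1052)/(-4*53**2 + 2*(-62)*4) = -326/(-4*2809 - 496) = -326/(-11236 - 496) = -326/(-11732) = -326*(-1/11732) = 163/5866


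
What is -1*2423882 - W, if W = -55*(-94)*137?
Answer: -3132172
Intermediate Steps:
W = 708290 (W = 5170*137 = 708290)
-1*2423882 - W = -1*2423882 - 1*708290 = -2423882 - 708290 = -3132172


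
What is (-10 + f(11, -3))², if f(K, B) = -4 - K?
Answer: 625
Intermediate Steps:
(-10 + f(11, -3))² = (-10 + (-4 - 1*11))² = (-10 + (-4 - 11))² = (-10 - 15)² = (-25)² = 625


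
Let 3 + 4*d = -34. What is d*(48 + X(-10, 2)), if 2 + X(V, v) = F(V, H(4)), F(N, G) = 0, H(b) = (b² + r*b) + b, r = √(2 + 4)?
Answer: -851/2 ≈ -425.50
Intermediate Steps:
d = -37/4 (d = -¾ + (¼)*(-34) = -¾ - 17/2 = -37/4 ≈ -9.2500)
r = √6 ≈ 2.4495
H(b) = b + b² + b*√6 (H(b) = (b² + √6*b) + b = (b² + b*√6) + b = b + b² + b*√6)
X(V, v) = -2 (X(V, v) = -2 + 0 = -2)
d*(48 + X(-10, 2)) = -37*(48 - 2)/4 = -37/4*46 = -851/2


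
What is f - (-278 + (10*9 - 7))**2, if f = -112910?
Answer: -150935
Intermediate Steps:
f - (-278 + (10*9 - 7))**2 = -112910 - (-278 + (10*9 - 7))**2 = -112910 - (-278 + (90 - 7))**2 = -112910 - (-278 + 83)**2 = -112910 - 1*(-195)**2 = -112910 - 1*38025 = -112910 - 38025 = -150935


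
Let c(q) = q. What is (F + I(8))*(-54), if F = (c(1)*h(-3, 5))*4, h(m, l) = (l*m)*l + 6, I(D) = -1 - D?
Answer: 15390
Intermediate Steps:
h(m, l) = 6 + m*l**2 (h(m, l) = m*l**2 + 6 = 6 + m*l**2)
F = -276 (F = (1*(6 - 3*5**2))*4 = (1*(6 - 3*25))*4 = (1*(6 - 75))*4 = (1*(-69))*4 = -69*4 = -276)
(F + I(8))*(-54) = (-276 + (-1 - 1*8))*(-54) = (-276 + (-1 - 8))*(-54) = (-276 - 9)*(-54) = -285*(-54) = 15390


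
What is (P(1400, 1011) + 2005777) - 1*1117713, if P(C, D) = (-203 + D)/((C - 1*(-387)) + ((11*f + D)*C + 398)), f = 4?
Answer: 1313610948648/1479185 ≈ 8.8806e+5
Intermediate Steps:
P(C, D) = (-203 + D)/(785 + C + C*(44 + D)) (P(C, D) = (-203 + D)/((C - 1*(-387)) + ((11*4 + D)*C + 398)) = (-203 + D)/((C + 387) + ((44 + D)*C + 398)) = (-203 + D)/((387 + C) + (C*(44 + D) + 398)) = (-203 + D)/((387 + C) + (398 + C*(44 + D))) = (-203 + D)/(785 + C + C*(44 + D)))
(P(1400, 1011) + 2005777) - 1*1117713 = ((-203 + 1011)/(785 + 45*1400 + 1400*1011) + 2005777) - 1*1117713 = (808/(785 + 63000 + 1415400) + 2005777) - 1117713 = (808/1479185 + 2005777) - 1117713 = 2966915252553/1479185 - 1117713 = 1313610948648/1479185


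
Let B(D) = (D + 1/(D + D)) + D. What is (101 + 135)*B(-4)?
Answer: -3835/2 ≈ -1917.5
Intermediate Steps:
B(D) = 1/(2*D) + 2*D (B(D) = (D + 1/(2*D)) + D = 1/(2*D) + 2*D)
(101 + 135)*B(-4) = (101 + 135)*((½)/(-4) + 2*(-4)) = 236*((½)*(-¼) - 8) = 236*(-⅛ - 8) = 236*(-65/8) = -3835/2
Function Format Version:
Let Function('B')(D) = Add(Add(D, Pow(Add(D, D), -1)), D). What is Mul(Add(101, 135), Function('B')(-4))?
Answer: Rational(-3835, 2) ≈ -1917.5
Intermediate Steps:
Function('B')(D) = Add(Mul(Rational(1, 2), Pow(D, -1)), Mul(2, D)) (Function('B')(D) = Add(Add(D, Pow(Mul(2, D), -1)), D) = Add(Add(D, Mul(Rational(1, 2), Pow(D, -1))), D) = Add(Mul(Rational(1, 2), Pow(D, -1)), Mul(2, D)))
Mul(Add(101, 135), Function('B')(-4)) = Mul(Add(101, 135), Add(Mul(Rational(1, 2), Pow(-4, -1)), Mul(2, -4))) = Mul(236, Add(Mul(Rational(1, 2), Rational(-1, 4)), -8)) = Mul(236, Add(Rational(-1, 8), -8)) = Mul(236, Rational(-65, 8)) = Rational(-3835, 2)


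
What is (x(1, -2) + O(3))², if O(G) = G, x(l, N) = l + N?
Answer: 4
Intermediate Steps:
x(l, N) = N + l
(x(1, -2) + O(3))² = ((-2 + 1) + 3)² = (-1 + 3)² = 2² = 4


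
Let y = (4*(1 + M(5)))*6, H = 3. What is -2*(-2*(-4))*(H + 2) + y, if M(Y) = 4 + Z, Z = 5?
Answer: 160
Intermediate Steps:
M(Y) = 9 (M(Y) = 4 + 5 = 9)
y = 240 (y = (4*(1 + 9))*6 = (4*10)*6 = 40*6 = 240)
-2*(-2*(-4))*(H + 2) + y = -2*(-2*(-4))*(3 + 2) + 240 = -2*8*5 + 240 = -2*40 + 240 = -80 + 240 = 160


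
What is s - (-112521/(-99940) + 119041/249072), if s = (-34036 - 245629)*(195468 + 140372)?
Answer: -584486925821355609013/6223063920 ≈ -9.3923e+10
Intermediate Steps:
s = -93922693600 (s = -279665*335840 = -93922693600)
s - (-112521/(-99940) + 119041/249072) = -93922693600 - (-112521/(-99940) + 119041/249072) = -93922693600 - (-112521*(-1/99940) + 119041*(1/249072)) = -93922693600 - (112521/99940 + 119041/249072) = -93922693600 - 1*9980697013/6223063920 = -93922693600 - 9980697013/6223063920 = -584486925821355609013/6223063920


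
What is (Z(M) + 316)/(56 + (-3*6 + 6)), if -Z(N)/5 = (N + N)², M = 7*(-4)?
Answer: -3841/11 ≈ -349.18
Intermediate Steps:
M = -28
Z(N) = -20*N² (Z(N) = -5*(N + N)² = -5*4*N² = -20*N²)
(Z(M) + 316)/(56 + (-3*6 + 6)) = (-20*(-28)² + 316)/(56 + (-3*6 + 6)) = (-20*784 + 316)/(56 + (-18 + 6)) = (-15680 + 316)/(56 - 12) = -15364/44 = -15364*1/44 = -3841/11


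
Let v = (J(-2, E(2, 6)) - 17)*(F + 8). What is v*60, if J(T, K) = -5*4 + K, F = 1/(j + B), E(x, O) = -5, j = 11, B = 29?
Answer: -20223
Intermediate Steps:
F = 1/40 (F = 1/(11 + 29) = 1/40 ≈ 0.025000)
J(T, K) = -20 + K
v = -6741/20 (v = ((-20 - 5) - 17)*(1/40 + 8) = (-25 - 17)*(321/40) = -42*321/40 = -6741/20 ≈ -337.05)
v*60 = -6741/20*60 = -20223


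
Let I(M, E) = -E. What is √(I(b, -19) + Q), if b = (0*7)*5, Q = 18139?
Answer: √18158 ≈ 134.75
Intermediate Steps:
b = 0 (b = 0*5 = 0)
√(I(b, -19) + Q) = √(-1*(-19) + 18139) = √(19 + 18139) = √18158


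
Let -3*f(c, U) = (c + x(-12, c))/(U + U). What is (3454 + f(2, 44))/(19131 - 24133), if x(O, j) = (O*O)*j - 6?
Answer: -227893/330132 ≈ -0.69031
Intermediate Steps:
x(O, j) = -6 + j*O² (x(O, j) = O²*j - 6 = j*O² - 6 = -6 + j*O²)
f(c, U) = -(-6 + 145*c)/(6*U) (f(c, U) = -(c + (-6 + c*(-12)²))/(3*(U + U)) = -(c + (-6 + c*144))/(3*(2*U)) = -(c + (-6 + 144*c))*1/(2*U)/3 = -(-6 + 145*c)*1/(2*U)/3 = -(-6 + 145*c)/(6*U))
(3454 + f(2, 44))/(19131 - 24133) = (3454 + (⅙)*(6 - 145*2)/44)/(19131 - 24133) = (3454 + (⅙)*(1/44)*(6 - 290))/(-5002) = (3454 + (⅙)*(1/44)*(-284))*(-1/5002) = (3454 - 71/66)*(-1/5002) = (227893/66)*(-1/5002) = -227893/330132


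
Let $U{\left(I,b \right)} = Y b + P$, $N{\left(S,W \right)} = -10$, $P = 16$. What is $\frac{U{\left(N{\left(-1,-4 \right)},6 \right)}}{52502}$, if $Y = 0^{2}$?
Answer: $\frac{8}{26251} \approx 0.00030475$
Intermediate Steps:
$Y = 0$
$U{\left(I,b \right)} = 16$ ($U{\left(I,b \right)} = 0 b + 16 = 0 + 16 = 16$)
$\frac{U{\left(N{\left(-1,-4 \right)},6 \right)}}{52502} = \frac{16}{52502} = 16 \cdot \frac{1}{52502} = \frac{8}{26251}$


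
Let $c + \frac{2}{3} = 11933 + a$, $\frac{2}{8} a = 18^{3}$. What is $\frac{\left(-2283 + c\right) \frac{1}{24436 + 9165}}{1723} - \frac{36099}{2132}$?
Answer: $- \frac{6269592234307}{370293369108} \approx -16.931$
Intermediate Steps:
$a = 23328$ ($a = 4 \cdot 18^{3} = 4 \cdot 5832 = 23328$)
$c = \frac{105781}{3}$ ($c = - \frac{2}{3} + \left(11933 + 23328\right) = - \frac{2}{3} + 35261 = \frac{105781}{3} \approx 35260.0$)
$\frac{\left(-2283 + c\right) \frac{1}{24436 + 9165}}{1723} - \frac{36099}{2132} = \frac{\left(-2283 + \frac{105781}{3}\right) \frac{1}{24436 + 9165}}{1723} - \frac{36099}{2132} = \frac{98932}{3 \cdot 33601} \cdot \frac{1}{1723} - \frac{36099}{2132} = \frac{98932}{3} \cdot \frac{1}{33601} \cdot \frac{1}{1723} - \frac{36099}{2132} = \frac{98932}{100803} \cdot \frac{1}{1723} - \frac{36099}{2132} = \frac{98932}{173683569} - \frac{36099}{2132} = - \frac{6269592234307}{370293369108}$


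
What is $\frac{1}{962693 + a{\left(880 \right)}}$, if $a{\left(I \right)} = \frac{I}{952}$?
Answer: $\frac{119}{114560577} \approx 1.0388 \cdot 10^{-6}$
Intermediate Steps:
$a{\left(I \right)} = \frac{I}{952}$ ($a{\left(I \right)} = I \frac{1}{952} = \frac{I}{952}$)
$\frac{1}{962693 + a{\left(880 \right)}} = \frac{1}{962693 + \frac{1}{952} \cdot 880} = \frac{1}{962693 + \frac{110}{119}} = \frac{1}{\frac{114560577}{119}} = \frac{119}{114560577}$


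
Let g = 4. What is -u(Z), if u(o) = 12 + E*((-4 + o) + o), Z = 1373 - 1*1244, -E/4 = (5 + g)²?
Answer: 82284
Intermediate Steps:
E = -324 (E = -4*(5 + 4)² = -4*9² = -4*81 = -324)
Z = 129 (Z = 1373 - 1244 = 129)
u(o) = 1308 - 648*o (u(o) = 12 - 324*((-4 + o) + o) = 12 - 324*(-4 + 2*o) = 12 + (1296 - 648*o) = 1308 - 648*o)
-u(Z) = -(1308 - 648*129) = -(1308 - 83592) = -1*(-82284) = 82284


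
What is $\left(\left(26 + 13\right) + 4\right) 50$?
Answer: $2150$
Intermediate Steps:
$\left(\left(26 + 13\right) + 4\right) 50 = \left(39 + 4\right) 50 = 43 \cdot 50 = 2150$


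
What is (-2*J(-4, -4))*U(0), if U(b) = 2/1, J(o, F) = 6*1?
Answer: -24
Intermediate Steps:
J(o, F) = 6
U(b) = 2 (U(b) = 2*1 = 2)
(-2*J(-4, -4))*U(0) = -2*6*2 = -12*2 = -24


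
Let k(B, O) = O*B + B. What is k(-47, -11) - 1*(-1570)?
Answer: 2040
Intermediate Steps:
k(B, O) = B + B*O (k(B, O) = B*O + B = B + B*O)
k(-47, -11) - 1*(-1570) = -47*(1 - 11) - 1*(-1570) = -47*(-10) + 1570 = 470 + 1570 = 2040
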